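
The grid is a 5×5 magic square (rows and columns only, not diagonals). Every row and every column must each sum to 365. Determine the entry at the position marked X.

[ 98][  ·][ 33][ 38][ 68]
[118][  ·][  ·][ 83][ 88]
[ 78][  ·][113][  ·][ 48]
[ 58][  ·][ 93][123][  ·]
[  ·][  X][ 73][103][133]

Row 1 must total 365; the given cells sum to 237, so (1,2) = 128.
The remaining cell in column 1 is (5,1) = 365 − 352 = 13.
Using column 3: 33 + 113 + 93 + 73 + ? → (2,3) = 365 − 312 = 53.
Column 4 must total 365; the given cells sum to 347, so (3,4) = 18.
Column 5: 68 + 88 + 48 + 133 + ? = 365, so (4,5) = 28.
Row 2: 118 + 53 + 83 + 88 + ? = 365, so (2,2) = 23.
The remaining cell in row 3 is (3,2) = 365 − 257 = 108.
The remaining cell in row 4 is (4,2) = 365 − 302 = 63.
The remaining cell in row 5 is (5,2) = 365 − 322 = 43.

43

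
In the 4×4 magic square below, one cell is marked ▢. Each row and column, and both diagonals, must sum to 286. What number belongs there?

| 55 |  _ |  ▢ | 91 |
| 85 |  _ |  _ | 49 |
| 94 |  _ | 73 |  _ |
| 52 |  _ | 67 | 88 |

64

Row 4 must total 286; the given cells sum to 207, so (4,2) = 79.
Column 4 needs 286; the known cells sum to 228, so (3,4) = 58.
Using main diagonal: 55 + 73 + 88 + ? → (2,2) = 286 − 216 = 70.
From row 2, 286 − (85 + 70 + 49) gives (2,3) = 82.
Row 3 must total 286; the given cells sum to 225, so (3,2) = 61.
Column 2: 70 + 61 + 79 + ? = 286, so (1,2) = 76.
Column 3: 82 + 73 + 67 + ? = 286, so (1,3) = 64.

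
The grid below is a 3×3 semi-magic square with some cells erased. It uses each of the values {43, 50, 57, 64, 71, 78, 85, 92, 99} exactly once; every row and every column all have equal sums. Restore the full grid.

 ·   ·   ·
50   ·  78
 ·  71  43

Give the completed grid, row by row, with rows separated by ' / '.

64 57 92 / 50 85 78 / 99 71 43

The 9 entries sum to 639, so each line sums to 639/3 = 213.
Row 2 needs 213; the known cells sum to 128, so (2,2) = 85.
The remaining cell in row 3 is (3,1) = 213 − 114 = 99.
The remaining cell in column 1 is (1,1) = 213 − 149 = 64.
Column 2 must total 213; the given cells sum to 156, so (1,2) = 57.
Column 3 needs 213; the known cells sum to 121, so (1,3) = 92.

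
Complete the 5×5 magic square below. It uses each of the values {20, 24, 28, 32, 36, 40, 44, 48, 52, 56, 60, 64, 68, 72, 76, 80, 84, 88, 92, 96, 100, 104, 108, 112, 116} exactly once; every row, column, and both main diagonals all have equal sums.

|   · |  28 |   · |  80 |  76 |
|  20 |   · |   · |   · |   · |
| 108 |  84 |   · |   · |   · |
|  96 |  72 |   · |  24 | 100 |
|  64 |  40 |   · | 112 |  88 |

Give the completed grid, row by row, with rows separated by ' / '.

The 25 entries sum to 1700, so each line sums to 1700/5 = 340.
Row 4: 96 + 72 + 24 + 100 + ? = 340, so (4,3) = 48.
From row 5, 340 − (64 + 40 + 112 + 88) gives (5,3) = 36.
Using column 1: 20 + 108 + 96 + 64 + ? → (1,1) = 340 − 288 = 52.
Using column 2: 28 + 84 + 72 + 40 + ? → (2,2) = 340 − 224 = 116.
The remaining cell in main diagonal is (3,3) = 340 − 280 = 60.
The remaining cell in anti-diagonal is (2,4) = 340 − 272 = 68.
Row 1 needs 340; the known cells sum to 236, so (1,3) = 104.
Using column 3: 104 + 60 + 48 + 36 + ? → (2,3) = 340 − 248 = 92.
Column 4 must total 340; the given cells sum to 284, so (3,4) = 56.
From row 2, 340 − (20 + 116 + 92 + 68) gives (2,5) = 44.
Using row 3: 108 + 84 + 60 + 56 + ? → (3,5) = 340 − 308 = 32.

52 28 104 80 76 / 20 116 92 68 44 / 108 84 60 56 32 / 96 72 48 24 100 / 64 40 36 112 88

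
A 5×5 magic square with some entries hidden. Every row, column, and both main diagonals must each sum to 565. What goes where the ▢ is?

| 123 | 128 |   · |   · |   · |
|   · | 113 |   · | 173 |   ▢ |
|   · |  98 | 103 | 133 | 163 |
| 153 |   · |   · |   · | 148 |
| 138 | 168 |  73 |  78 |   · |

53

Using row 3: 98 + 103 + 133 + 163 + ? → (3,1) = 565 − 497 = 68.
Row 5 must total 565; the given cells sum to 457, so (5,5) = 108.
The remaining cell in column 1 is (2,1) = 565 − 482 = 83.
Column 2: 128 + 113 + 98 + 168 + ? = 565, so (4,2) = 58.
From main diagonal, 565 − (123 + 113 + 103 + 108) gives (4,4) = 118.
Using anti-diagonal: 173 + 103 + 58 + 138 + ? → (1,5) = 565 − 472 = 93.
From row 4, 565 − (153 + 58 + 118 + 148) gives (4,3) = 88.
Column 4: 173 + 133 + 118 + 78 + ? = 565, so (1,4) = 63.
From column 5, 565 − (93 + 163 + 148 + 108) gives (2,5) = 53.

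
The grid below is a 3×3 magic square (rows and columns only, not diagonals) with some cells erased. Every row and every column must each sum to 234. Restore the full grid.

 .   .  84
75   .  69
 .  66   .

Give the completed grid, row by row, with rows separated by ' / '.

72 78 84 / 75 90 69 / 87 66 81

Using row 2: 75 + 69 + ? → (2,2) = 234 − 144 = 90.
Column 2 needs 234; the known cells sum to 156, so (1,2) = 78.
Column 3: 84 + 69 + ? = 234, so (3,3) = 81.
From row 1, 234 − (78 + 84) gives (1,1) = 72.
The remaining cell in row 3 is (3,1) = 234 − 147 = 87.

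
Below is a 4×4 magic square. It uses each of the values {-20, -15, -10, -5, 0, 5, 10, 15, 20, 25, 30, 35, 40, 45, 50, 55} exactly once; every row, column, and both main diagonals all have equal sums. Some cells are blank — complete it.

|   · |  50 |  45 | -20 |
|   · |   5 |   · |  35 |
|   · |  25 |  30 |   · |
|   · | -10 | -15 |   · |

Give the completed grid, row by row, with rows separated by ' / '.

The 16 entries sum to 280, so each line sums to 280/4 = 70.
Using row 1: 50 + 45 + (-20) + ? → (1,1) = 70 − 75 = -5.
Column 3 must total 70; the given cells sum to 60, so (2,3) = 10.
Main diagonal needs 70; the known cells sum to 30, so (4,4) = 40.
Anti-diagonal needs 70; the known cells sum to 15, so (4,1) = 55.
Row 2: 5 + 10 + 35 + ? = 70, so (2,1) = 20.
The remaining cell in column 1 is (3,1) = 70 − 70 = 0.
The remaining cell in column 4 is (3,4) = 70 − 55 = 15.

-5 50 45 -20 / 20 5 10 35 / 0 25 30 15 / 55 -10 -15 40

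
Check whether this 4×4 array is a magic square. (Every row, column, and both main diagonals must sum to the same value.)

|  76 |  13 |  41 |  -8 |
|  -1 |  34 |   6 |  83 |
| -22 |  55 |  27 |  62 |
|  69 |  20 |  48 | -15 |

Yes

Row 1: 76 + 13 + 41 + (-8) = 122.
Row 2: -1 + 34 + 6 + 83 = 122.
Row 3: -22 + 55 + 27 + 62 = 122.
Row 4: 69 + 20 + 48 + (-15) = 122.
Column 1: 76 + (-1) + (-22) + 69 = 122.
Column 2: 13 + 34 + 55 + 20 = 122.
Column 3: 41 + 6 + 27 + 48 = 122.
Column 4: -8 + 83 + 62 + (-15) = 122.
Main diagonal: 76 + 34 + 27 + (-15) = 122.
Anti-diagonal: -8 + 6 + 55 + 69 = 122.
All lines sum to 122.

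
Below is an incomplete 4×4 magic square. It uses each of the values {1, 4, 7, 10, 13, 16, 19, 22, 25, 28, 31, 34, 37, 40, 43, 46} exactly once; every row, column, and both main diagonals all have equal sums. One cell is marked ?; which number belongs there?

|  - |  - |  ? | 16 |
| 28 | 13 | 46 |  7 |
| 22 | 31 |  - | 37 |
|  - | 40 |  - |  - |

25

The 16 entries sum to 376, so each line sums to 376/4 = 94.
The remaining cell in row 3 is (3,3) = 94 − 90 = 4.
From column 2, 94 − (13 + 31 + 40) gives (1,2) = 10.
Column 4: 16 + 7 + 37 + ? = 94, so (4,4) = 34.
Using main diagonal: 13 + 4 + 34 + ? → (1,1) = 94 − 51 = 43.
Using anti-diagonal: 16 + 46 + 31 + ? → (4,1) = 94 − 93 = 1.
The remaining cell in row 1 is (1,3) = 94 − 69 = 25.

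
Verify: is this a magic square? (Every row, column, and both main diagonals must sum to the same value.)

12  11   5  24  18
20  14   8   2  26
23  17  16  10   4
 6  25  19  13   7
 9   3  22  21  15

Row 1: 12 + 11 + 5 + 24 + 18 = 70.
Row 2: 20 + 14 + 8 + 2 + 26 = 70.
Row 3: 23 + 17 + 16 + 10 + 4 = 70.
Row 4: 6 + 25 + 19 + 13 + 7 = 70.
Row 5: 9 + 3 + 22 + 21 + 15 = 70.
Column 1: 12 + 20 + 23 + 6 + 9 = 70.
Column 2: 11 + 14 + 17 + 25 + 3 = 70.
Column 3: 5 + 8 + 16 + 19 + 22 = 70.
Column 4: 24 + 2 + 10 + 13 + 21 = 70.
Column 5: 18 + 26 + 4 + 7 + 15 = 70.
Main diagonal: 12 + 14 + 16 + 13 + 15 = 70.
Anti-diagonal: 18 + 2 + 16 + 25 + 9 = 70.
All lines sum to 70.

Yes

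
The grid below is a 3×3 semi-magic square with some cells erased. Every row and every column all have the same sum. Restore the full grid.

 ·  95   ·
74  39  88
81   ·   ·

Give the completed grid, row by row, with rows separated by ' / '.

46 95 60 / 74 39 88 / 81 67 53

Row 2 is already complete: 74 + 39 + 88 = 201, so that is the magic constant.
From column 1, 201 − (74 + 81) gives (1,1) = 46.
Column 2: 95 + 39 + ? = 201, so (3,2) = 67.
Using row 1: 46 + 95 + ? → (1,3) = 201 − 141 = 60.
Row 3: 81 + 67 + ? = 201, so (3,3) = 53.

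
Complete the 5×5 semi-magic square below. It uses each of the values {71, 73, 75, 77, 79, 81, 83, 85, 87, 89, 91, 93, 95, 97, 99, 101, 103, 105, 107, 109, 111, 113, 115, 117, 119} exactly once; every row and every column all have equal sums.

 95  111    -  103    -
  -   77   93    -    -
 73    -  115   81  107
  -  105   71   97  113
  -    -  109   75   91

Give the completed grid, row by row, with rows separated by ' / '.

The 25 entries sum to 2375, so each line sums to 2375/5 = 475.
The remaining cell in row 3 is (3,2) = 475 − 376 = 99.
Row 4 needs 475; the known cells sum to 386, so (4,1) = 89.
From column 2, 475 − (111 + 77 + 99 + 105) gives (5,2) = 83.
Column 3: 93 + 115 + 71 + 109 + ? = 475, so (1,3) = 87.
Column 4 needs 475; the known cells sum to 356, so (2,4) = 119.
Row 1: 95 + 111 + 87 + 103 + ? = 475, so (1,5) = 79.
Row 5 needs 475; the known cells sum to 358, so (5,1) = 117.
From column 1, 475 − (95 + 73 + 89 + 117) gives (2,1) = 101.
From column 5, 475 − (79 + 107 + 113 + 91) gives (2,5) = 85.

95 111 87 103 79 / 101 77 93 119 85 / 73 99 115 81 107 / 89 105 71 97 113 / 117 83 109 75 91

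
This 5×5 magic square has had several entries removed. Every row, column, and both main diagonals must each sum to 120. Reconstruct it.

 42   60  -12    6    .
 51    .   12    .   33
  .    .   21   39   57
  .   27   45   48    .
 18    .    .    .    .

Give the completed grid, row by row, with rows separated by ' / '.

42 60 -12 6 24 / 51 -6 12 30 33 / 0 3 21 39 57 / 9 27 45 48 -9 / 18 36 54 -3 15

Row 1 needs 120; the known cells sum to 96, so (1,5) = 24.
From column 3, 120 − (-12 + 12 + 21 + 45) gives (5,3) = 54.
From anti-diagonal, 120 − (24 + 21 + 27 + 18) gives (2,4) = 30.
Row 2 needs 120; the known cells sum to 126, so (2,2) = -6.
Column 4 needs 120; the known cells sum to 123, so (5,4) = -3.
Main diagonal: 42 + (-6) + 21 + 48 + ? = 120, so (5,5) = 15.
Row 5 must total 120; the given cells sum to 84, so (5,2) = 36.
From column 2, 120 − (60 + (-6) + 27 + 36) gives (3,2) = 3.
Column 5 must total 120; the given cells sum to 129, so (4,5) = -9.
Row 3 needs 120; the known cells sum to 120, so (3,1) = 0.
Using row 4: 27 + 45 + 48 + (-9) + ? → (4,1) = 120 − 111 = 9.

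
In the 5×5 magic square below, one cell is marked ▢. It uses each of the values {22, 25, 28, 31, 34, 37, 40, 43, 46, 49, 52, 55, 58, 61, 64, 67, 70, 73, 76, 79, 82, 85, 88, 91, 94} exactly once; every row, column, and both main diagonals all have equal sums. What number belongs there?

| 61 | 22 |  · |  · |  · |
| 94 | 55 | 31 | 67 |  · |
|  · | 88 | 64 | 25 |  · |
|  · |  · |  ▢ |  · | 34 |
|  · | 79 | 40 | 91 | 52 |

82

The 25 entries sum to 1450, so each line sums to 1450/5 = 290.
Row 2: 94 + 55 + 31 + 67 + ? = 290, so (2,5) = 43.
The remaining cell in row 5 is (5,1) = 290 − 262 = 28.
Column 2: 22 + 55 + 88 + 79 + ? = 290, so (4,2) = 46.
Main diagonal needs 290; the known cells sum to 232, so (4,4) = 58.
Anti-diagonal must total 290; the given cells sum to 205, so (1,5) = 85.
Column 4: 67 + 25 + 58 + 91 + ? = 290, so (1,4) = 49.
Column 5: 85 + 43 + 34 + 52 + ? = 290, so (3,5) = 76.
From row 1, 290 − (61 + 22 + 49 + 85) gives (1,3) = 73.
From row 3, 290 − (88 + 64 + 25 + 76) gives (3,1) = 37.
Column 1 must total 290; the given cells sum to 220, so (4,1) = 70.
From column 3, 290 − (73 + 31 + 64 + 40) gives (4,3) = 82.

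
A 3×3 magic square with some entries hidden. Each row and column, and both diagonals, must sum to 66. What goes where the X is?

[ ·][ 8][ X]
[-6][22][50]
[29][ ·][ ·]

Column 1: -6 + 29 + ? = 66, so (1,1) = 43.
The remaining cell in column 2 is (3,2) = 66 − 30 = 36.
Main diagonal needs 66; the known cells sum to 65, so (3,3) = 1.
Anti-diagonal needs 66; the known cells sum to 51, so (1,3) = 15.

15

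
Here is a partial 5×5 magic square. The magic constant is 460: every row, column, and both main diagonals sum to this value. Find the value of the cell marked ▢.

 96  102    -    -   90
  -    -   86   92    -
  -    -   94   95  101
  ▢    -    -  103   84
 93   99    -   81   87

85

Row 5: 93 + 99 + 81 + 87 + ? = 460, so (5,3) = 100.
Using column 4: 92 + 95 + 103 + 81 + ? → (1,4) = 460 − 371 = 89.
Using column 5: 90 + 101 + 84 + 87 + ? → (2,5) = 460 − 362 = 98.
Main diagonal: 96 + 94 + 103 + 87 + ? = 460, so (2,2) = 80.
Anti-diagonal needs 460; the known cells sum to 369, so (4,2) = 91.
Row 1 must total 460; the given cells sum to 377, so (1,3) = 83.
From row 2, 460 − (80 + 86 + 92 + 98) gives (2,1) = 104.
Column 2 needs 460; the known cells sum to 372, so (3,2) = 88.
Column 3 needs 460; the known cells sum to 363, so (4,3) = 97.
Row 3: 88 + 94 + 95 + 101 + ? = 460, so (3,1) = 82.
Row 4 must total 460; the given cells sum to 375, so (4,1) = 85.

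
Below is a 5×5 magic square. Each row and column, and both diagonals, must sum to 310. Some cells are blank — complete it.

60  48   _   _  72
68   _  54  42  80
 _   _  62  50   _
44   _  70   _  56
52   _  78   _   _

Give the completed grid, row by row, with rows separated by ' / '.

Row 2: 68 + 54 + 42 + 80 + ? = 310, so (2,2) = 66.
The remaining cell in column 1 is (3,1) = 310 − 224 = 86.
Using column 3: 54 + 62 + 70 + 78 + ? → (1,3) = 310 − 264 = 46.
Anti-diagonal: 72 + 42 + 62 + 52 + ? = 310, so (4,2) = 82.
The remaining cell in row 1 is (1,4) = 310 − 226 = 84.
Row 4 needs 310; the known cells sum to 252, so (4,4) = 58.
Column 4: 84 + 42 + 50 + 58 + ? = 310, so (5,4) = 76.
Main diagonal must total 310; the given cells sum to 246, so (5,5) = 64.
Row 5: 52 + 78 + 76 + 64 + ? = 310, so (5,2) = 40.
From column 2, 310 − (48 + 66 + 82 + 40) gives (3,2) = 74.
The remaining cell in column 5 is (3,5) = 310 − 272 = 38.

60 48 46 84 72 / 68 66 54 42 80 / 86 74 62 50 38 / 44 82 70 58 56 / 52 40 78 76 64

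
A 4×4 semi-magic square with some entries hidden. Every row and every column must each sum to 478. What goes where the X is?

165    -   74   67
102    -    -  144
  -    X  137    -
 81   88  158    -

95

Using row 1: 165 + 74 + 67 + ? → (1,2) = 478 − 306 = 172.
Using row 4: 81 + 88 + 158 + ? → (4,4) = 478 − 327 = 151.
Using column 1: 165 + 102 + 81 + ? → (3,1) = 478 − 348 = 130.
From column 3, 478 − (74 + 137 + 158) gives (2,3) = 109.
Column 4 must total 478; the given cells sum to 362, so (3,4) = 116.
Row 2: 102 + 109 + 144 + ? = 478, so (2,2) = 123.
Using row 3: 130 + 137 + 116 + ? → (3,2) = 478 − 383 = 95.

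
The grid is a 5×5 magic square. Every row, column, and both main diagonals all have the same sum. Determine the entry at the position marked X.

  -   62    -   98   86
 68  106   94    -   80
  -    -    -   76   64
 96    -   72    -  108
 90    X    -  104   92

78

Column 5 is complete and sums to 430; that is the magic constant.
From row 2, 430 − (68 + 106 + 94 + 80) gives (2,4) = 82.
Column 4 must total 430; the given cells sum to 360, so (4,4) = 70.
Row 4 needs 430; the known cells sum to 346, so (4,2) = 84.
From anti-diagonal, 430 − (86 + 82 + 84 + 90) gives (3,3) = 88.
Main diagonal needs 430; the known cells sum to 356, so (1,1) = 74.
Row 1 must total 430; the given cells sum to 320, so (1,3) = 110.
From column 1, 430 − (74 + 68 + 96 + 90) gives (3,1) = 102.
Column 3: 110 + 94 + 88 + 72 + ? = 430, so (5,3) = 66.
The remaining cell in row 3 is (3,2) = 430 − 330 = 100.
Row 5 needs 430; the known cells sum to 352, so (5,2) = 78.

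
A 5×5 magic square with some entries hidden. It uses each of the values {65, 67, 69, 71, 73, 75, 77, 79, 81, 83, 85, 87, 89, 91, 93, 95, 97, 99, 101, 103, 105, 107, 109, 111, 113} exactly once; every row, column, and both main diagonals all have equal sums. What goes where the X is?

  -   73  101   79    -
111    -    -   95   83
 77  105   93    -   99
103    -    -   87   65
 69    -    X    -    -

The 25 entries sum to 2225, so each line sums to 2225/5 = 445.
From row 3, 445 − (77 + 105 + 93 + 99) gives (3,4) = 71.
From column 1, 445 − (111 + 77 + 103 + 69) gives (1,1) = 85.
Column 4: 79 + 95 + 71 + 87 + ? = 445, so (5,4) = 113.
Row 1 needs 445; the known cells sum to 338, so (1,5) = 107.
Column 5 needs 445; the known cells sum to 354, so (5,5) = 91.
Main diagonal needs 445; the known cells sum to 356, so (2,2) = 89.
Anti-diagonal must total 445; the given cells sum to 364, so (4,2) = 81.
Row 2: 111 + 89 + 95 + 83 + ? = 445, so (2,3) = 67.
From row 4, 445 − (103 + 81 + 87 + 65) gives (4,3) = 109.
The remaining cell in column 2 is (5,2) = 445 − 348 = 97.
Using column 3: 101 + 67 + 93 + 109 + ? → (5,3) = 445 − 370 = 75.

75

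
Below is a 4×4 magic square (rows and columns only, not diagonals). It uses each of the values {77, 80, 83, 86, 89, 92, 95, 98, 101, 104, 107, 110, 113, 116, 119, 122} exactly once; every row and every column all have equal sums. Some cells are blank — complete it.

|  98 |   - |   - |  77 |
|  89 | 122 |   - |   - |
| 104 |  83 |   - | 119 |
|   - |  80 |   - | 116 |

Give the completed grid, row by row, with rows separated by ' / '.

98 113 110 77 / 89 122 101 86 / 104 83 92 119 / 107 80 95 116

The 16 entries sum to 1592, so each line sums to 1592/4 = 398.
The remaining cell in row 3 is (3,3) = 398 − 306 = 92.
From column 1, 398 − (98 + 89 + 104) gives (4,1) = 107.
Using column 2: 122 + 83 + 80 + ? → (1,2) = 398 − 285 = 113.
Using column 4: 77 + 119 + 116 + ? → (2,4) = 398 − 312 = 86.
Row 1: 98 + 113 + 77 + ? = 398, so (1,3) = 110.
Row 2: 89 + 122 + 86 + ? = 398, so (2,3) = 101.
Using row 4: 107 + 80 + 116 + ? → (4,3) = 398 − 303 = 95.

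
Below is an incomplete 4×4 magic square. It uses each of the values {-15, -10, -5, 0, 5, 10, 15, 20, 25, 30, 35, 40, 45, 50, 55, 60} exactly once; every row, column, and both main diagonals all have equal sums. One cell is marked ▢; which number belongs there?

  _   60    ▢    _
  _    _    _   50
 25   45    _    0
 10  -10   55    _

The 16 entries sum to 360, so each line sums to 360/4 = 90.
Row 3: 25 + 45 + 0 + ? = 90, so (3,3) = 20.
Row 4: 10 + (-10) + 55 + ? = 90, so (4,4) = 35.
Column 2 must total 90; the given cells sum to 95, so (2,2) = -5.
The remaining cell in column 4 is (1,4) = 90 − 85 = 5.
From main diagonal, 90 − (-5 + 20 + 35) gives (1,1) = 40.
From anti-diagonal, 90 − (5 + 45 + 10) gives (2,3) = 30.
Row 1 needs 90; the known cells sum to 105, so (1,3) = -15.

-15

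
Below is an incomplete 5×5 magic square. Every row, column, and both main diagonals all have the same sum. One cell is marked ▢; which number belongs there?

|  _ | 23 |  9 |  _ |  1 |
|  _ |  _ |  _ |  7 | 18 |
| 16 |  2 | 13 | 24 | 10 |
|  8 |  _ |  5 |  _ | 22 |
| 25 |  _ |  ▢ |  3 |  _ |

17

Row 3 is complete and sums to 65; that is the magic constant.
Using column 5: 1 + 18 + 10 + 22 + ? → (5,5) = 65 − 51 = 14.
Anti-diagonal: 1 + 7 + 13 + 25 + ? = 65, so (4,2) = 19.
From row 4, 65 − (8 + 19 + 5 + 22) gives (4,4) = 11.
From column 4, 65 − (7 + 24 + 11 + 3) gives (1,4) = 20.
Using row 1: 23 + 9 + 20 + 1 + ? → (1,1) = 65 − 53 = 12.
From column 1, 65 − (12 + 16 + 8 + 25) gives (2,1) = 4.
From main diagonal, 65 − (12 + 13 + 11 + 14) gives (2,2) = 15.
Row 2 must total 65; the given cells sum to 44, so (2,3) = 21.
Column 2 needs 65; the known cells sum to 59, so (5,2) = 6.
Column 3 must total 65; the given cells sum to 48, so (5,3) = 17.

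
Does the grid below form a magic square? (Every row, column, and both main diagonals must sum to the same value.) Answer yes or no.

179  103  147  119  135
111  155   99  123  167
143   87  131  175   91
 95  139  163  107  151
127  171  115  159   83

No — row 3 sums to 627 but column 3 sums to 655.

Row 1: 179 + 103 + 147 + 119 + 135 = 683.
Row 2: 111 + 155 + 99 + 123 + 167 = 655.
Row 3: 143 + 87 + 131 + 175 + 91 = 627.
Row 4: 95 + 139 + 163 + 107 + 151 = 655.
Row 5: 127 + 171 + 115 + 159 + 83 = 655.
Column 1: 179 + 111 + 143 + 95 + 127 = 655.
Column 2: 103 + 155 + 87 + 139 + 171 = 655.
Column 3: 147 + 99 + 131 + 163 + 115 = 655.
Column 4: 119 + 123 + 175 + 107 + 159 = 683.
Column 5: 135 + 167 + 91 + 151 + 83 = 627.
Main diagonal: 179 + 155 + 131 + 107 + 83 = 655.
Anti-diagonal: 135 + 123 + 131 + 139 + 127 = 655.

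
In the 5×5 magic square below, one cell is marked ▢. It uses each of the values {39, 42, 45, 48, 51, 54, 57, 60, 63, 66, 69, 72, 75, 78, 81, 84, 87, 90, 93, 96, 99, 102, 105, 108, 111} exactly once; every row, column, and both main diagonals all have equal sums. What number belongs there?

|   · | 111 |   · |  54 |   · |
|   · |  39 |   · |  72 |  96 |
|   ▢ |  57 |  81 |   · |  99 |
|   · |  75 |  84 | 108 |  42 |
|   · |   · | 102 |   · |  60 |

48

The 25 entries sum to 1875, so each line sums to 1875/5 = 375.
Row 4 must total 375; the given cells sum to 309, so (4,1) = 66.
Column 2 needs 375; the known cells sum to 282, so (5,2) = 93.
Column 5 must total 375; the given cells sum to 297, so (1,5) = 78.
Main diagonal must total 375; the given cells sum to 288, so (1,1) = 87.
Anti-diagonal needs 375; the known cells sum to 306, so (5,1) = 69.
Row 1: 87 + 111 + 54 + 78 + ? = 375, so (1,3) = 45.
Row 5 needs 375; the known cells sum to 324, so (5,4) = 51.
Using column 3: 45 + 81 + 84 + 102 + ? → (2,3) = 375 − 312 = 63.
Using column 4: 54 + 72 + 108 + 51 + ? → (3,4) = 375 − 285 = 90.
The remaining cell in row 2 is (2,1) = 375 − 270 = 105.
Row 3 must total 375; the given cells sum to 327, so (3,1) = 48.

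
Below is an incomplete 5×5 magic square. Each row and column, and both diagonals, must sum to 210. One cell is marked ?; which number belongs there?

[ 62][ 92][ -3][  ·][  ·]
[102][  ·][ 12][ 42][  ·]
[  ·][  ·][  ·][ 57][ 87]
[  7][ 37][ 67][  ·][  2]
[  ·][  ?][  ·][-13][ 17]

77

Row 4: 7 + 37 + 67 + 2 + ? = 210, so (4,4) = 97.
Column 4 must total 210; the given cells sum to 183, so (1,4) = 27.
Row 1 must total 210; the given cells sum to 178, so (1,5) = 32.
Column 5: 32 + 87 + 2 + 17 + ? = 210, so (2,5) = 72.
The remaining cell in row 2 is (2,2) = 210 − 228 = -18.
Main diagonal needs 210; the known cells sum to 158, so (3,3) = 52.
Using anti-diagonal: 32 + 42 + 52 + 37 + ? → (5,1) = 210 − 163 = 47.
From column 1, 210 − (62 + 102 + 7 + 47) gives (3,1) = -8.
The remaining cell in column 3 is (5,3) = 210 − 128 = 82.
The remaining cell in row 3 is (3,2) = 210 − 188 = 22.
Row 5 needs 210; the known cells sum to 133, so (5,2) = 77.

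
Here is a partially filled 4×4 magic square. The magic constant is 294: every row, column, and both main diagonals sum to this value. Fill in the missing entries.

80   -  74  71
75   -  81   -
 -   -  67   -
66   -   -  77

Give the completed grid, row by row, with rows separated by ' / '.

80 69 74 71 / 75 70 81 68 / 73 76 67 78 / 66 79 72 77

From row 1, 294 − (80 + 74 + 71) gives (1,2) = 69.
Column 1: 80 + 75 + 66 + ? = 294, so (3,1) = 73.
Column 3 must total 294; the given cells sum to 222, so (4,3) = 72.
Using main diagonal: 80 + 67 + 77 + ? → (2,2) = 294 − 224 = 70.
Using anti-diagonal: 71 + 81 + 66 + ? → (3,2) = 294 − 218 = 76.
Row 2 needs 294; the known cells sum to 226, so (2,4) = 68.
From row 3, 294 − (73 + 76 + 67) gives (3,4) = 78.
Row 4: 66 + 72 + 77 + ? = 294, so (4,2) = 79.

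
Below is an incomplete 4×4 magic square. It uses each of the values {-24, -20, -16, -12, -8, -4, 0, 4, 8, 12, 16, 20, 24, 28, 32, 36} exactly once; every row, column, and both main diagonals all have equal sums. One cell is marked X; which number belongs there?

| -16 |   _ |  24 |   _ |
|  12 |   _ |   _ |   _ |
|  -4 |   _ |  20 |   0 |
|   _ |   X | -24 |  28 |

The 16 entries sum to 96, so each line sums to 96/4 = 24.
From row 3, 24 − (-4 + 20 + 0) gives (3,2) = 8.
Column 1: -16 + 12 + (-4) + ? = 24, so (4,1) = 32.
Column 3 needs 24; the known cells sum to 20, so (2,3) = 4.
Main diagonal needs 24; the known cells sum to 32, so (2,2) = -8.
From anti-diagonal, 24 − (4 + 8 + 32) gives (1,4) = -20.
Using row 1: -16 + 24 + (-20) + ? → (1,2) = 24 − (-12) = 36.
Row 2: 12 + (-8) + 4 + ? = 24, so (2,4) = 16.
Using row 4: 32 + (-24) + 28 + ? → (4,2) = 24 − 36 = -12.

-12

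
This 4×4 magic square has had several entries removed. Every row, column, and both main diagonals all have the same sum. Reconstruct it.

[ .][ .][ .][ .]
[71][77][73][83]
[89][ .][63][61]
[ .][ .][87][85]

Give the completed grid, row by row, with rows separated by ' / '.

79 69 81 75 / 71 77 73 83 / 89 91 63 61 / 65 67 87 85

Row 2 is already complete: 71 + 77 + 73 + 83 = 304, so that is the magic constant.
The remaining cell in row 3 is (3,2) = 304 − 213 = 91.
Column 3 needs 304; the known cells sum to 223, so (1,3) = 81.
Column 4 must total 304; the given cells sum to 229, so (1,4) = 75.
From main diagonal, 304 − (77 + 63 + 85) gives (1,1) = 79.
Anti-diagonal must total 304; the given cells sum to 239, so (4,1) = 65.
Row 1 needs 304; the known cells sum to 235, so (1,2) = 69.
Row 4 needs 304; the known cells sum to 237, so (4,2) = 67.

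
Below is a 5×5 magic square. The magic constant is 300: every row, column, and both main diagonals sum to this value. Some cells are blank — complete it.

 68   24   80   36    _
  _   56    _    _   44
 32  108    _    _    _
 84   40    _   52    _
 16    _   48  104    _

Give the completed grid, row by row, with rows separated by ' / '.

68 24 80 36 92 / 100 56 12 88 44 / 32 108 64 20 76 / 84 40 96 52 28 / 16 72 48 104 60

From row 1, 300 − (68 + 24 + 80 + 36) gives (1,5) = 92.
Column 1 must total 300; the given cells sum to 200, so (2,1) = 100.
The remaining cell in column 2 is (5,2) = 300 − 228 = 72.
Row 5 must total 300; the given cells sum to 240, so (5,5) = 60.
Using main diagonal: 68 + 56 + 52 + 60 + ? → (3,3) = 300 − 236 = 64.
Anti-diagonal needs 300; the known cells sum to 212, so (2,4) = 88.
The remaining cell in row 2 is (2,3) = 300 − 288 = 12.
Column 3 needs 300; the known cells sum to 204, so (4,3) = 96.
From column 4, 300 − (36 + 88 + 52 + 104) gives (3,4) = 20.
From row 3, 300 − (32 + 108 + 64 + 20) gives (3,5) = 76.
Row 4: 84 + 40 + 96 + 52 + ? = 300, so (4,5) = 28.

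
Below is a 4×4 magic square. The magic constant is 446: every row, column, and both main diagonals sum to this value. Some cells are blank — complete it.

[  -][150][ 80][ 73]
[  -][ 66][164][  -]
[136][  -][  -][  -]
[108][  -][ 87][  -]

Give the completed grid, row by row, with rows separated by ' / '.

143 150 80 73 / 59 66 164 157 / 136 101 115 94 / 108 129 87 122

Using row 1: 150 + 80 + 73 + ? → (1,1) = 446 − 303 = 143.
Column 1 must total 446; the given cells sum to 387, so (2,1) = 59.
Column 3: 80 + 164 + 87 + ? = 446, so (3,3) = 115.
Main diagonal needs 446; the known cells sum to 324, so (4,4) = 122.
From anti-diagonal, 446 − (73 + 164 + 108) gives (3,2) = 101.
The remaining cell in row 2 is (2,4) = 446 − 289 = 157.
Row 3: 136 + 101 + 115 + ? = 446, so (3,4) = 94.
Using row 4: 108 + 87 + 122 + ? → (4,2) = 446 − 317 = 129.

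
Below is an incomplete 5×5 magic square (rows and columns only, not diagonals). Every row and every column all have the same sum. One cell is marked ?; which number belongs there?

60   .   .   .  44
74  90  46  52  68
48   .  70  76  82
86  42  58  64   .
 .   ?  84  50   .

Row 2 is complete and sums to 330; that is the magic constant.
Using row 3: 48 + 70 + 76 + 82 + ? → (3,2) = 330 − 276 = 54.
Using row 4: 86 + 42 + 58 + 64 + ? → (4,5) = 330 − 250 = 80.
Using column 1: 60 + 74 + 48 + 86 + ? → (5,1) = 330 − 268 = 62.
The remaining cell in column 3 is (1,3) = 330 − 258 = 72.
From column 4, 330 − (52 + 76 + 64 + 50) gives (1,4) = 88.
Column 5 needs 330; the known cells sum to 274, so (5,5) = 56.
From row 1, 330 − (60 + 72 + 88 + 44) gives (1,2) = 66.
Row 5: 62 + 84 + 50 + 56 + ? = 330, so (5,2) = 78.

78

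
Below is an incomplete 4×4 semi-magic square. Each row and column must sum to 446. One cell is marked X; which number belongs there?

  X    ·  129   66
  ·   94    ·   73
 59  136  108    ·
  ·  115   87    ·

Using row 3: 59 + 136 + 108 + ? → (3,4) = 446 − 303 = 143.
Column 2: 94 + 136 + 115 + ? = 446, so (1,2) = 101.
Column 3 must total 446; the given cells sum to 324, so (2,3) = 122.
From column 4, 446 − (66 + 73 + 143) gives (4,4) = 164.
From row 1, 446 − (101 + 129 + 66) gives (1,1) = 150.

150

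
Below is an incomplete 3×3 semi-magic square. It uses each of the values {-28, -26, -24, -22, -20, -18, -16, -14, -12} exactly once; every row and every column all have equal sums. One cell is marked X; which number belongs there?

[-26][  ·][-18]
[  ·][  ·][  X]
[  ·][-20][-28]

-14

The 9 entries sum to -180, so each line sums to -180/3 = -60.
The remaining cell in row 1 is (1,2) = -60 − (-44) = -16.
Using row 3: -20 + (-28) + ? → (3,1) = -60 − (-48) = -12.
Using column 1: -26 + (-12) + ? → (2,1) = -60 − (-38) = -22.
Using column 2: -16 + (-20) + ? → (2,2) = -60 − (-36) = -24.
Using column 3: -18 + (-28) + ? → (2,3) = -60 − (-46) = -14.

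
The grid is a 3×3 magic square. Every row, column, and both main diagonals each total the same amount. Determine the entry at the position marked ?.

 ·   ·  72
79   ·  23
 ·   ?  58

Column 3 is complete and sums to 153; that is the magic constant.
The remaining cell in row 2 is (2,2) = 153 − 102 = 51.
Using main diagonal: 51 + 58 + ? → (1,1) = 153 − 109 = 44.
Anti-diagonal must total 153; the given cells sum to 123, so (3,1) = 30.
Using row 1: 44 + 72 + ? → (1,2) = 153 − 116 = 37.
Using row 3: 30 + 58 + ? → (3,2) = 153 − 88 = 65.

65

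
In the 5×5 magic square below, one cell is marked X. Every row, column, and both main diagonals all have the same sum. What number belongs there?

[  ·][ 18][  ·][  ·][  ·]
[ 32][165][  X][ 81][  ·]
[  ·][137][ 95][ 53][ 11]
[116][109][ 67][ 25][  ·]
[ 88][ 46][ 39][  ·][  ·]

123

Column 2 is complete and sums to 475; that is the magic constant.
From row 3, 475 − (137 + 95 + 53 + 11) gives (3,1) = 179.
The remaining cell in row 4 is (4,5) = 475 − 317 = 158.
Column 1 needs 475; the known cells sum to 415, so (1,1) = 60.
Using main diagonal: 60 + 165 + 95 + 25 + ? → (5,5) = 475 − 345 = 130.
The remaining cell in anti-diagonal is (1,5) = 475 − 373 = 102.
Using row 5: 88 + 46 + 39 + 130 + ? → (5,4) = 475 − 303 = 172.
The remaining cell in column 4 is (1,4) = 475 − 331 = 144.
The remaining cell in column 5 is (2,5) = 475 − 401 = 74.
Row 1: 60 + 18 + 144 + 102 + ? = 475, so (1,3) = 151.
Using row 2: 32 + 165 + 81 + 74 + ? → (2,3) = 475 − 352 = 123.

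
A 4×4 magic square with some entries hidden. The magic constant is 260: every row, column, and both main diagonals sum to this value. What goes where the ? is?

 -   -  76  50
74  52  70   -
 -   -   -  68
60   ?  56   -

66

Row 2 needs 260; the known cells sum to 196, so (2,4) = 64.
From column 3, 260 − (76 + 70 + 56) gives (3,3) = 58.
Using column 4: 50 + 64 + 68 + ? → (4,4) = 260 − 182 = 78.
The remaining cell in main diagonal is (1,1) = 260 − 188 = 72.
Anti-diagonal must total 260; the given cells sum to 180, so (3,2) = 80.
Row 1 needs 260; the known cells sum to 198, so (1,2) = 62.
Row 3 needs 260; the known cells sum to 206, so (3,1) = 54.
The remaining cell in row 4 is (4,2) = 260 − 194 = 66.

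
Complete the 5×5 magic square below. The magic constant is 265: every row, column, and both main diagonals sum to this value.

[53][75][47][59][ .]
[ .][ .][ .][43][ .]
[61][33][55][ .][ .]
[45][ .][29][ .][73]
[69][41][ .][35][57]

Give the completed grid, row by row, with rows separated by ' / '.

The remaining cell in row 1 is (1,5) = 265 − 234 = 31.
Using row 5: 69 + 41 + 35 + 57 + ? → (5,3) = 265 − 202 = 63.
The remaining cell in column 1 is (2,1) = 265 − 228 = 37.
From column 3, 265 − (47 + 55 + 29 + 63) gives (2,3) = 71.
From anti-diagonal, 265 − (31 + 43 + 55 + 69) gives (4,2) = 67.
The remaining cell in row 4 is (4,4) = 265 − 214 = 51.
Using column 2: 75 + 33 + 67 + 41 + ? → (2,2) = 265 − 216 = 49.
The remaining cell in column 4 is (3,4) = 265 − 188 = 77.
Row 2: 37 + 49 + 71 + 43 + ? = 265, so (2,5) = 65.
Row 3 needs 265; the known cells sum to 226, so (3,5) = 39.

53 75 47 59 31 / 37 49 71 43 65 / 61 33 55 77 39 / 45 67 29 51 73 / 69 41 63 35 57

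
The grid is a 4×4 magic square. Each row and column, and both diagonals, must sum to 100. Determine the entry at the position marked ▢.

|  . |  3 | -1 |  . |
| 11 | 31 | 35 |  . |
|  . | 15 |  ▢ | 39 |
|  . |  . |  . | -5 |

19

From row 2, 100 − (11 + 31 + 35) gives (2,4) = 23.
Column 2 must total 100; the given cells sum to 49, so (4,2) = 51.
Column 4 needs 100; the known cells sum to 57, so (1,4) = 43.
The remaining cell in anti-diagonal is (4,1) = 100 − 93 = 7.
Row 1: 3 + (-1) + 43 + ? = 100, so (1,1) = 55.
Row 4: 7 + 51 + (-5) + ? = 100, so (4,3) = 47.
Column 1 must total 100; the given cells sum to 73, so (3,1) = 27.
Column 3 must total 100; the given cells sum to 81, so (3,3) = 19.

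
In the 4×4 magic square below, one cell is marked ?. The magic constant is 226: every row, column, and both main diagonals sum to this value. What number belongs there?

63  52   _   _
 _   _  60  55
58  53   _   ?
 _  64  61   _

59

The remaining cell in column 2 is (2,2) = 226 − 169 = 57.
Row 2 needs 226; the known cells sum to 172, so (2,1) = 54.
Column 1 needs 226; the known cells sum to 175, so (4,1) = 51.
The remaining cell in anti-diagonal is (1,4) = 226 − 164 = 62.
Row 1 needs 226; the known cells sum to 177, so (1,3) = 49.
Row 4 needs 226; the known cells sum to 176, so (4,4) = 50.
Column 3: 49 + 60 + 61 + ? = 226, so (3,3) = 56.
Column 4 needs 226; the known cells sum to 167, so (3,4) = 59.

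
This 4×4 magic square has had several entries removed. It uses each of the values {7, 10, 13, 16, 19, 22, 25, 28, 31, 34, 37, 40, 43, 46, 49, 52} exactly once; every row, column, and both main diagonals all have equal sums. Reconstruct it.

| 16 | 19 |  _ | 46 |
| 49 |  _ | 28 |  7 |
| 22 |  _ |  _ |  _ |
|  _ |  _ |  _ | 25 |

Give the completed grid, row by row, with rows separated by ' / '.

16 19 37 46 / 49 34 28 7 / 22 13 43 40 / 31 52 10 25

The 16 entries sum to 472, so each line sums to 472/4 = 118.
The remaining cell in row 1 is (1,3) = 118 − 81 = 37.
Row 2 must total 118; the given cells sum to 84, so (2,2) = 34.
From column 1, 118 − (16 + 49 + 22) gives (4,1) = 31.
The remaining cell in column 4 is (3,4) = 118 − 78 = 40.
Using main diagonal: 16 + 34 + 25 + ? → (3,3) = 118 − 75 = 43.
Anti-diagonal: 46 + 28 + 31 + ? = 118, so (3,2) = 13.
The remaining cell in column 2 is (4,2) = 118 − 66 = 52.
Column 3: 37 + 28 + 43 + ? = 118, so (4,3) = 10.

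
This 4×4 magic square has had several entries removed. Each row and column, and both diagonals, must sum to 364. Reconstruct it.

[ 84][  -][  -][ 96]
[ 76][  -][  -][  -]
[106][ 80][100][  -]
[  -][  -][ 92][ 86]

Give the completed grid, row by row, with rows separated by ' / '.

84 102 82 96 / 76 94 90 104 / 106 80 100 78 / 98 88 92 86

The remaining cell in row 3 is (3,4) = 364 − 286 = 78.
The remaining cell in column 1 is (4,1) = 364 − 266 = 98.
Using column 4: 96 + 78 + 86 + ? → (2,4) = 364 − 260 = 104.
From main diagonal, 364 − (84 + 100 + 86) gives (2,2) = 94.
Anti-diagonal must total 364; the given cells sum to 274, so (2,3) = 90.
Row 4 must total 364; the given cells sum to 276, so (4,2) = 88.
Column 2 must total 364; the given cells sum to 262, so (1,2) = 102.
Using column 3: 90 + 100 + 92 + ? → (1,3) = 364 − 282 = 82.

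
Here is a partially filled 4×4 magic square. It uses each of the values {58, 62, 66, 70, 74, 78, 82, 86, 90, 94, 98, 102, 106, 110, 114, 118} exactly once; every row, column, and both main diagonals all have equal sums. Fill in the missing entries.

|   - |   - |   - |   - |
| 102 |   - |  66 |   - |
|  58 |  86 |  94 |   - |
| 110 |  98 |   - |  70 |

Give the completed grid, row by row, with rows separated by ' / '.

82 62 118 90 / 102 106 66 78 / 58 86 94 114 / 110 98 74 70

The 16 entries sum to 1408, so each line sums to 1408/4 = 352.
Using row 3: 58 + 86 + 94 + ? → (3,4) = 352 − 238 = 114.
Using row 4: 110 + 98 + 70 + ? → (4,3) = 352 − 278 = 74.
From column 1, 352 − (102 + 58 + 110) gives (1,1) = 82.
Column 3 must total 352; the given cells sum to 234, so (1,3) = 118.
Main diagonal needs 352; the known cells sum to 246, so (2,2) = 106.
Anti-diagonal must total 352; the given cells sum to 262, so (1,4) = 90.
Row 1 needs 352; the known cells sum to 290, so (1,2) = 62.
Row 2: 102 + 106 + 66 + ? = 352, so (2,4) = 78.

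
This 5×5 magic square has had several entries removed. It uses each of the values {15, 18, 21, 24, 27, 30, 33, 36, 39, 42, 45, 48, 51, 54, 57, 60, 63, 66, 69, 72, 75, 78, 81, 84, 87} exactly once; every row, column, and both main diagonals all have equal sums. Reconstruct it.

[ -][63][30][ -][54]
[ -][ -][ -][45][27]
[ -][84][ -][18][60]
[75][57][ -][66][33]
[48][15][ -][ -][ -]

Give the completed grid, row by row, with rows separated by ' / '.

The 25 entries sum to 1275, so each line sums to 1275/5 = 255.
The remaining cell in row 4 is (4,3) = 255 − 231 = 24.
Column 2 needs 255; the known cells sum to 219, so (2,2) = 36.
Column 5: 54 + 27 + 60 + 33 + ? = 255, so (5,5) = 81.
Anti-diagonal: 54 + 45 + 57 + 48 + ? = 255, so (3,3) = 51.
Using row 3: 84 + 51 + 18 + 60 + ? → (3,1) = 255 − 213 = 42.
Using main diagonal: 36 + 51 + 66 + 81 + ? → (1,1) = 255 − 234 = 21.
Row 1 must total 255; the given cells sum to 168, so (1,4) = 87.
Column 1 must total 255; the given cells sum to 186, so (2,1) = 69.
Column 4 must total 255; the given cells sum to 216, so (5,4) = 39.
Row 2: 69 + 36 + 45 + 27 + ? = 255, so (2,3) = 78.
Row 5 must total 255; the given cells sum to 183, so (5,3) = 72.

21 63 30 87 54 / 69 36 78 45 27 / 42 84 51 18 60 / 75 57 24 66 33 / 48 15 72 39 81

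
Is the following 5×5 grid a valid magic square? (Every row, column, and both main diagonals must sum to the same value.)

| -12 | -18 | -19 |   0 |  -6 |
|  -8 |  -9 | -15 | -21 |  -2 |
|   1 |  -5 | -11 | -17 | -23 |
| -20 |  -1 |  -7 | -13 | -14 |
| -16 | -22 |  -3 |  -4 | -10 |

Yes

Row 1: -12 + (-18) + (-19) + 0 + (-6) = -55.
Row 2: -8 + (-9) + (-15) + (-21) + (-2) = -55.
Row 3: 1 + (-5) + (-11) + (-17) + (-23) = -55.
Row 4: -20 + (-1) + (-7) + (-13) + (-14) = -55.
Row 5: -16 + (-22) + (-3) + (-4) + (-10) = -55.
Column 1: -12 + (-8) + 1 + (-20) + (-16) = -55.
Column 2: -18 + (-9) + (-5) + (-1) + (-22) = -55.
Column 3: -19 + (-15) + (-11) + (-7) + (-3) = -55.
Column 4: 0 + (-21) + (-17) + (-13) + (-4) = -55.
Column 5: -6 + (-2) + (-23) + (-14) + (-10) = -55.
Main diagonal: -12 + (-9) + (-11) + (-13) + (-10) = -55.
Anti-diagonal: -6 + (-21) + (-11) + (-1) + (-16) = -55.
All lines sum to -55.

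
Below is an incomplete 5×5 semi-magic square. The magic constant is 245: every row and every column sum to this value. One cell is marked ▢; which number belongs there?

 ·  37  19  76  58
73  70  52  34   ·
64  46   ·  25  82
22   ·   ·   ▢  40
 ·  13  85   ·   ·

43

From row 1, 245 − (37 + 19 + 76 + 58) gives (1,1) = 55.
Using row 2: 73 + 70 + 52 + 34 + ? → (2,5) = 245 − 229 = 16.
The remaining cell in row 3 is (3,3) = 245 − 217 = 28.
The remaining cell in column 1 is (5,1) = 245 − 214 = 31.
Using column 2: 37 + 70 + 46 + 13 + ? → (4,2) = 245 − 166 = 79.
The remaining cell in column 3 is (4,3) = 245 − 184 = 61.
Column 5 must total 245; the given cells sum to 196, so (5,5) = 49.
Row 4: 22 + 79 + 61 + 40 + ? = 245, so (4,4) = 43.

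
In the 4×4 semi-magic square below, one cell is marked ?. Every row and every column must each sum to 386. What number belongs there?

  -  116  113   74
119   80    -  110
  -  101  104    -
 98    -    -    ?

107

Row 1 needs 386; the known cells sum to 303, so (1,1) = 83.
Row 2 must total 386; the given cells sum to 309, so (2,3) = 77.
Column 1: 83 + 119 + 98 + ? = 386, so (3,1) = 86.
The remaining cell in column 2 is (4,2) = 386 − 297 = 89.
Column 3: 113 + 77 + 104 + ? = 386, so (4,3) = 92.
From row 3, 386 − (86 + 101 + 104) gives (3,4) = 95.
The remaining cell in row 4 is (4,4) = 386 − 279 = 107.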